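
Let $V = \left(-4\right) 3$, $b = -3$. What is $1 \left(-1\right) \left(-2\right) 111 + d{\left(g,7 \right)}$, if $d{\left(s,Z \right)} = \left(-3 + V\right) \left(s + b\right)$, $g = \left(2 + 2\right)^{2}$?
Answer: $27$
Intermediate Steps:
$V = -12$
$g = 16$ ($g = 4^{2} = 16$)
$d{\left(s,Z \right)} = 45 - 15 s$ ($d{\left(s,Z \right)} = \left(-3 - 12\right) \left(s - 3\right) = - 15 \left(-3 + s\right) = 45 - 15 s$)
$1 \left(-1\right) \left(-2\right) 111 + d{\left(g,7 \right)} = 1 \left(-1\right) \left(-2\right) 111 + \left(45 - 240\right) = \left(-1\right) \left(-2\right) 111 + \left(45 - 240\right) = 2 \cdot 111 - 195 = 222 - 195 = 27$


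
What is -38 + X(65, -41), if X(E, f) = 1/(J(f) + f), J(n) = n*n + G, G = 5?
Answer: -62509/1645 ≈ -37.999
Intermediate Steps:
J(n) = 5 + n² (J(n) = n*n + 5 = n² + 5 = 5 + n²)
X(E, f) = 1/(5 + f + f²) (X(E, f) = 1/((5 + f²) + f) = 1/(5 + f + f²))
-38 + X(65, -41) = -38 + 1/(5 - 41 + (-41)²) = -38 + 1/(5 - 41 + 1681) = -38 + 1/1645 = -62509/1645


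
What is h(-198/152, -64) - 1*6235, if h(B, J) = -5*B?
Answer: -473365/76 ≈ -6228.5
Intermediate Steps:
h(-198/152, -64) - 1*6235 = -(-990)/152 - 1*6235 = -(-990)/152 - 6235 = -5*(-99/76) - 6235 = 495/76 - 6235 = -473365/76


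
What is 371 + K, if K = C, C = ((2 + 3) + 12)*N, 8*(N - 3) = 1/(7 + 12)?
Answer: 64161/152 ≈ 422.11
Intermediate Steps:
N = 457/152 (N = 3 + 1/(8*(7 + 12)) = 3 + (1/8)/19 = 3 + (1/8)*(1/19) = 3 + 1/152 = 457/152 ≈ 3.0066)
C = 7769/152 (C = ((2 + 3) + 12)*(457/152) = (5 + 12)*(457/152) = 17*(457/152) = 7769/152 ≈ 51.112)
K = 7769/152 ≈ 51.112
371 + K = 371 + 7769/152 = 64161/152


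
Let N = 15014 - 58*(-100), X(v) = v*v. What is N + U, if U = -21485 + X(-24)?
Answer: -95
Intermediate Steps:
X(v) = v²
N = 20814 (N = 15014 - 1*(-5800) = 15014 + 5800 = 20814)
U = -20909 (U = -21485 + (-24)² = -21485 + 576 = -20909)
N + U = 20814 - 20909 = -95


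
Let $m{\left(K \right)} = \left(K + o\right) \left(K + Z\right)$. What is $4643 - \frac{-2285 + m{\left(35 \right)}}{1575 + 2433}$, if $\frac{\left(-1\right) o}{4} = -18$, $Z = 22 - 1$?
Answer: $\frac{18605437}{4008} \approx 4642.1$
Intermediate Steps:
$Z = 21$
$o = 72$ ($o = \left(-4\right) \left(-18\right) = 72$)
$m{\left(K \right)} = \left(21 + K\right) \left(72 + K\right)$ ($m{\left(K \right)} = \left(K + 72\right) \left(K + 21\right) = \left(72 + K\right) \left(21 + K\right) = \left(21 + K\right) \left(72 + K\right)$)
$4643 - \frac{-2285 + m{\left(35 \right)}}{1575 + 2433} = 4643 - \frac{-2285 + \left(1512 + 35^{2} + 93 \cdot 35\right)}{1575 + 2433} = 4643 - \frac{-2285 + \left(1512 + 1225 + 3255\right)}{4008} = 4643 - \left(-2285 + 5992\right) \frac{1}{4008} = 4643 - 3707 \cdot \frac{1}{4008} = 4643 - \frac{3707}{4008} = \frac{18605437}{4008}$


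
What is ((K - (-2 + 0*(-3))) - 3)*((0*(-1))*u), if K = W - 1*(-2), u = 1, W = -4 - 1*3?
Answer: 0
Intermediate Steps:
W = -7 (W = -4 - 3 = -7)
K = -5 (K = -7 - 1*(-2) = -7 + 2 = -5)
((K - (-2 + 0*(-3))) - 3)*((0*(-1))*u) = ((-5 - (-2 + 0*(-3))) - 3)*((0*(-1))*1) = ((-5 - (-2 + 0)) - 3)*(0*1) = ((-5 - 1*(-2)) - 3)*0 = ((-5 + 2) - 3)*0 = (-3 - 3)*0 = -6*0 = 0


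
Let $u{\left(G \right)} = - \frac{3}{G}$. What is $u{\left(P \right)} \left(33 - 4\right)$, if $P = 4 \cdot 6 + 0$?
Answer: $- \frac{29}{8} \approx -3.625$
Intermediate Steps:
$P = 24$ ($P = 24 + 0 = 24$)
$u{\left(P \right)} \left(33 - 4\right) = - \frac{3}{24} \left(33 - 4\right) = \left(-3\right) \frac{1}{24} \cdot 29 = \left(- \frac{1}{8}\right) 29 = - \frac{29}{8}$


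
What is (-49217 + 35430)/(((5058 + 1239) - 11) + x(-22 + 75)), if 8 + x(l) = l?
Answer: -13787/6331 ≈ -2.1777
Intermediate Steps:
x(l) = -8 + l
(-49217 + 35430)/(((5058 + 1239) - 11) + x(-22 + 75)) = (-49217 + 35430)/(((5058 + 1239) - 11) + (-8 + (-22 + 75))) = -13787/((6297 - 11) + (-8 + 53)) = -13787/(6286 + 45) = -13787/6331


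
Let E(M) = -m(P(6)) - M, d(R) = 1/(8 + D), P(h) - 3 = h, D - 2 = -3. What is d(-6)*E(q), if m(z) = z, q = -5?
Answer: -4/7 ≈ -0.57143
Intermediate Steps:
D = -1 (D = 2 - 3 = -1)
P(h) = 3 + h
d(R) = 1/7 (d(R) = 1/(8 - 1) = 1/7)
E(M) = -9 - M (E(M) = -(3 + 6) - M = -1*9 - M = -9 - M)
d(-6)*E(q) = (-9 - 1*(-5))/7 = (-9 + 5)/7 = (1/7)*(-4) = -4/7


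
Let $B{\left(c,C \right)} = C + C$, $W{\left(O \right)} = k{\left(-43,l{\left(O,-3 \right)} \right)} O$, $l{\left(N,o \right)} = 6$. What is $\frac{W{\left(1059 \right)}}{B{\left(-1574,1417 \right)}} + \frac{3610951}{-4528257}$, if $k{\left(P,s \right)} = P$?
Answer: $- \frac{216436674143}{12833080338} \approx -16.866$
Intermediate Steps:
$W{\left(O \right)} = - 43 O$
$B{\left(c,C \right)} = 2 C$
$\frac{W{\left(1059 \right)}}{B{\left(-1574,1417 \right)}} + \frac{3610951}{-4528257} = \frac{\left(-43\right) 1059}{2 \cdot 1417} + \frac{3610951}{-4528257} = - \frac{45537}{2834} + 3610951 \left(- \frac{1}{4528257}\right) = \left(-45537\right) \frac{1}{2834} - \frac{3610951}{4528257} = - \frac{45537}{2834} - \frac{3610951}{4528257} = - \frac{216436674143}{12833080338}$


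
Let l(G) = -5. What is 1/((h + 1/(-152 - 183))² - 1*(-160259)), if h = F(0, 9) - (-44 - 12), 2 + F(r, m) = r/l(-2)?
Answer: 112225/18312278196 ≈ 6.1284e-6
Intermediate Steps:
F(r, m) = -2 - r/5 (F(r, m) = -2 + r/(-5) = -2 + r*(-⅕) = -2 - r/5)
h = 54 (h = (-2 - ⅕*0) - (-44 - 12) = (-2 + 0) - 1*(-56) = -2 + 56 = 54)
1/((h + 1/(-152 - 183))² - 1*(-160259)) = 1/((54 + 1/(-152 - 183))² - 1*(-160259)) = 1/((54 + 1/(-335))² + 160259) = 1/((54 - 1/335)² + 160259) = 1/((18089/335)² + 160259) = 1/(327211921/112225 + 160259) = 1/(18312278196/112225) = 112225/18312278196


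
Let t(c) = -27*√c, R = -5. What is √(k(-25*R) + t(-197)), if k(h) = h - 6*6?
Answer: √(89 - 27*I*√197) ≈ 15.464 - 12.253*I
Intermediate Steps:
k(h) = -36 + h (k(h) = h - 36 = -36 + h)
√(k(-25*R) + t(-197)) = √((-36 - 25*(-5)) - 27*I*√197) = √((-36 + 125) - 27*I*√197) = √(89 - 27*I*√197)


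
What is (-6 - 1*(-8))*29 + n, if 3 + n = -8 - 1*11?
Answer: 36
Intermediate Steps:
n = -22 (n = -3 + (-8 - 1*11) = -3 + (-8 - 11) = -3 - 19 = -22)
(-6 - 1*(-8))*29 + n = (-6 - 1*(-8))*29 - 22 = (-6 + 8)*29 - 22 = 2*29 - 22 = 58 - 22 = 36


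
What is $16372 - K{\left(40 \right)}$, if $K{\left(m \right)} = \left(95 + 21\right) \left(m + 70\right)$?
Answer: $3612$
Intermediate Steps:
$K{\left(m \right)} = 8120 + 116 m$ ($K{\left(m \right)} = 116 \left(70 + m\right) = 8120 + 116 m$)
$16372 - K{\left(40 \right)} = 16372 - \left(8120 + 116 \cdot 40\right) = 16372 - \left(8120 + 4640\right) = 16372 - 12760 = 3612$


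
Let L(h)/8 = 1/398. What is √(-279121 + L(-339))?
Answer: 15*I*√49126533/199 ≈ 528.32*I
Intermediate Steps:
L(h) = 4/199 (L(h) = 8/398 = 8*(1/398) = 4/199)
√(-279121 + L(-339)) = √(-279121 + 4/199) = √(-55545075/199) = 15*I*√49126533/199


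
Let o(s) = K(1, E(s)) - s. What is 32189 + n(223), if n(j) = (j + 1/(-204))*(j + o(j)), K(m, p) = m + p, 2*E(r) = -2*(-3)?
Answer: 1687130/51 ≈ 33081.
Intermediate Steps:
E(r) = 3 (E(r) = (-2*(-3))/2 = (½)*6 = 3)
o(s) = 4 - s (o(s) = (1 + 3) - s = 4 - s)
n(j) = -1/51 + 4*j (n(j) = (j + 1/(-204))*(j + (4 - j)) = (j - 1/204)*4 = (-1/204 + j)*4 = -1/51 + 4*j)
32189 + n(223) = 32189 + (-1/51 + 4*223) = 32189 + (-1/51 + 892) = 32189 + 45491/51 = 1687130/51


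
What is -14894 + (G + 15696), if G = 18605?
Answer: 19407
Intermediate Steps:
-14894 + (G + 15696) = -14894 + (18605 + 15696) = -14894 + 34301 = 19407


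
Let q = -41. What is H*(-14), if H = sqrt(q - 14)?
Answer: -14*I*sqrt(55) ≈ -103.83*I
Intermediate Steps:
H = I*sqrt(55) (H = sqrt(-41 - 14) = sqrt(-55) = I*sqrt(55) ≈ 7.4162*I)
H*(-14) = (I*sqrt(55))*(-14) = -14*I*sqrt(55)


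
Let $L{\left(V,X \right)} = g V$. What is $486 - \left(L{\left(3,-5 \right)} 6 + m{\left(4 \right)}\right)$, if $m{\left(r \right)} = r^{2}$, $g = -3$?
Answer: $524$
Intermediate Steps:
$L{\left(V,X \right)} = - 3 V$
$486 - \left(L{\left(3,-5 \right)} 6 + m{\left(4 \right)}\right) = 486 - \left(\left(-3\right) 3 \cdot 6 + 4^{2}\right) = 486 - \left(\left(-9\right) 6 + 16\right) = 486 - \left(-54 + 16\right) = 486 - -38 = 486 + 38 = 524$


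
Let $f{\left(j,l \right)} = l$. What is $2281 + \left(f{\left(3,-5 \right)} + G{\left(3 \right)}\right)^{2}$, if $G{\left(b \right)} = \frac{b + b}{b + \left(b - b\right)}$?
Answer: $2290$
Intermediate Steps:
$G{\left(b \right)} = 2$ ($G{\left(b \right)} = \frac{2 b}{b + 0} = \frac{2 b}{b} = 2$)
$2281 + \left(f{\left(3,-5 \right)} + G{\left(3 \right)}\right)^{2} = 2281 + \left(-5 + 2\right)^{2} = 2281 + \left(-3\right)^{2} = 2281 + 9 = 2290$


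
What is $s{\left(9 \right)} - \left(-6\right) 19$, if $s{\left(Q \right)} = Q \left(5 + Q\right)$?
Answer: $240$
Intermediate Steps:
$s{\left(9 \right)} - \left(-6\right) 19 = 9 \left(5 + 9\right) - \left(-6\right) 19 = 9 \cdot 14 - -114 = 126 + 114 = 240$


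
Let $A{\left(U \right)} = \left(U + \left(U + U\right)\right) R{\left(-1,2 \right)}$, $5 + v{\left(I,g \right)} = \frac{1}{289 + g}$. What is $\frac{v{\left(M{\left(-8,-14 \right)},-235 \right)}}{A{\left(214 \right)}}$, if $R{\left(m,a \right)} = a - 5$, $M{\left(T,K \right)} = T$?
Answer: $\frac{269}{104004} \approx 0.0025864$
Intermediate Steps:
$v{\left(I,g \right)} = -5 + \frac{1}{289 + g}$
$R{\left(m,a \right)} = -5 + a$
$A{\left(U \right)} = - 9 U$ ($A{\left(U \right)} = \left(U + \left(U + U\right)\right) \left(-5 + 2\right) = \left(U + 2 U\right) \left(-3\right) = 3 U \left(-3\right) = - 9 U$)
$\frac{v{\left(M{\left(-8,-14 \right)},-235 \right)}}{A{\left(214 \right)}} = \frac{\frac{1}{289 - 235} \left(-1444 - -1175\right)}{\left(-9\right) 214} = \frac{\frac{1}{54} \left(-1444 + 1175\right)}{-1926} = \frac{1}{54} \left(-269\right) \left(- \frac{1}{1926}\right) = \left(- \frac{269}{54}\right) \left(- \frac{1}{1926}\right) = \frac{269}{104004}$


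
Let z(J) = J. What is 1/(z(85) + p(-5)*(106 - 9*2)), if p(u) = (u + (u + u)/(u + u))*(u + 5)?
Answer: 1/85 ≈ 0.011765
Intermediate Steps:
p(u) = (1 + u)*(5 + u) (p(u) = (u + (2*u)/((2*u)))*(5 + u) = (u + (2*u)*(1/(2*u)))*(5 + u) = (u + 1)*(5 + u) = (1 + u)*(5 + u))
1/(z(85) + p(-5)*(106 - 9*2)) = 1/(85 + (5 + (-5)² + 6*(-5))*(106 - 9*2)) = 1/(85 + (5 + 25 - 30)*(106 - 18)) = 1/(85 + 0*88) = 1/(85 + 0) = 1/85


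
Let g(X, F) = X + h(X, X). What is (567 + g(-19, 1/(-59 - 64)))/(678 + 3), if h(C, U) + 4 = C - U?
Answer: 544/681 ≈ 0.79883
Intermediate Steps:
h(C, U) = -4 + C - U (h(C, U) = -4 + (C - U) = -4 + C - U)
g(X, F) = -4 + X (g(X, F) = X + (-4 + X - X) = X - 4 = -4 + X)
(567 + g(-19, 1/(-59 - 64)))/(678 + 3) = (567 + (-4 - 19))/(678 + 3) = (567 - 23)/681 = 544*(1/681) = 544/681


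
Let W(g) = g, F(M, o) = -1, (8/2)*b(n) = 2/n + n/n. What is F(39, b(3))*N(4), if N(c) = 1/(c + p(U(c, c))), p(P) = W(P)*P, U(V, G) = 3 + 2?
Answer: -1/29 ≈ -0.034483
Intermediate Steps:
b(n) = 1/4 + 1/(2*n) (b(n) = (2/n + n/n)/4 = (2/n + 1)/4 = (1 + 2/n)/4 = 1/4 + 1/(2*n))
U(V, G) = 5
p(P) = P**2 (p(P) = P*P = P**2)
N(c) = 1/(25 + c) (N(c) = 1/(c + 5**2) = 1/(c + 25) = 1/(25 + c))
F(39, b(3))*N(4) = -1/(25 + 4) = -1/29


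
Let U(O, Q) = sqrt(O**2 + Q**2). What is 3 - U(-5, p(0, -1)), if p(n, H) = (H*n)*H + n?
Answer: -2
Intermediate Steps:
p(n, H) = n + n*H**2 (p(n, H) = n*H**2 + n = n + n*H**2)
3 - U(-5, p(0, -1)) = 3 - sqrt((-5)**2 + (0*(1 + (-1)**2))**2) = 3 - sqrt(25 + (0*(1 + 1))**2) = 3 - sqrt(25 + (0*2)**2) = 3 - sqrt(25 + 0**2) = 3 - sqrt(25 + 0) = 3 - sqrt(25) = 3 - 1*5 = 3 - 5 = -2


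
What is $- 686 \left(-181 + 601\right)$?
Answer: $-288120$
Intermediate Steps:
$- 686 \left(-181 + 601\right) = \left(-686\right) 420 = -288120$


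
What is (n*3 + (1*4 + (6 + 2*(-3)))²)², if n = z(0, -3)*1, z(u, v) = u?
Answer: 256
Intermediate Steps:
n = 0 (n = 0*1 = 0)
(n*3 + (1*4 + (6 + 2*(-3)))²)² = (0*3 + (1*4 + (6 + 2*(-3)))²)² = (0 + (4 + (6 - 6))²)² = (0 + (4 + 0)²)² = (0 + 4²)² = (0 + 16)² = 16² = 256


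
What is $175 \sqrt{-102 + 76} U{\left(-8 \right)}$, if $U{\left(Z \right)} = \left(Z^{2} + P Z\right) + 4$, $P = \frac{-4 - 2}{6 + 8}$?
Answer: $12500 i \sqrt{26} \approx 63738.0 i$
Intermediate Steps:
$P = - \frac{3}{7}$ ($P = - \frac{6}{14} = \left(-6\right) \frac{1}{14} = - \frac{3}{7} \approx -0.42857$)
$U{\left(Z \right)} = 4 + Z^{2} - \frac{3 Z}{7}$ ($U{\left(Z \right)} = \left(Z^{2} - \frac{3 Z}{7}\right) + 4 = 4 + Z^{2} - \frac{3 Z}{7}$)
$175 \sqrt{-102 + 76} U{\left(-8 \right)} = 175 \sqrt{-102 + 76} \left(4 + \left(-8\right)^{2} - - \frac{24}{7}\right) = 175 \sqrt{-26} \left(4 + 64 + \frac{24}{7}\right) = 175 i \sqrt{26} \cdot \frac{500}{7} = 12500 i \sqrt{26}$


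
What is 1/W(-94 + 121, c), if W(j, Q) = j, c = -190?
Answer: 1/27 ≈ 0.037037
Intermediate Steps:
1/W(-94 + 121, c) = 1/(-94 + 121) = 1/27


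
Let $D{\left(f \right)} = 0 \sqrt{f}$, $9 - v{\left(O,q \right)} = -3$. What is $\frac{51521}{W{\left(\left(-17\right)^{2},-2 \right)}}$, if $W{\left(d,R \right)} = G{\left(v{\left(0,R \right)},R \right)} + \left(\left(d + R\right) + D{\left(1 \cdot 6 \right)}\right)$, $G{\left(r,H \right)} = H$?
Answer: $\frac{51521}{285} \approx 180.78$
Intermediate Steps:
$v{\left(O,q \right)} = 12$ ($v{\left(O,q \right)} = 9 - -3 = 9 + 3 = 12$)
$D{\left(f \right)} = 0$
$W{\left(d,R \right)} = d + 2 R$ ($W{\left(d,R \right)} = R + \left(\left(d + R\right) + 0\right) = R + \left(\left(R + d\right) + 0\right) = R + \left(R + d\right) = d + 2 R$)
$\frac{51521}{W{\left(\left(-17\right)^{2},-2 \right)}} = \frac{51521}{\left(-17\right)^{2} + 2 \left(-2\right)} = \frac{51521}{289 - 4} = \frac{51521}{285}$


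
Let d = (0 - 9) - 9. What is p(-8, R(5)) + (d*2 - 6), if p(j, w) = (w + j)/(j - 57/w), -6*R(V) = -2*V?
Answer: -26491/633 ≈ -41.850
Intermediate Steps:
d = -18 (d = -9 - 9 = -18)
R(V) = V/3 (R(V) = -(-1)*V/3 = V/3)
p(j, w) = (j + w)/(j - 57/w)
p(-8, R(5)) + (d*2 - 6) = ((⅓)*5)*(-8 + (⅓)*5)/(-57 - 8*5/3) + (-18*2 - 6) = 5*(-8 + 5/3)/(3*(-57 - 8*5/3)) + (-36 - 6) = (5/3)*(-19/3)/(-57 - 40/3) - 42 = (5/3)*(-19/3)/(-211/3) - 42 = (5/3)*(-3/211)*(-19/3) - 42 = 95/633 - 42 = -26491/633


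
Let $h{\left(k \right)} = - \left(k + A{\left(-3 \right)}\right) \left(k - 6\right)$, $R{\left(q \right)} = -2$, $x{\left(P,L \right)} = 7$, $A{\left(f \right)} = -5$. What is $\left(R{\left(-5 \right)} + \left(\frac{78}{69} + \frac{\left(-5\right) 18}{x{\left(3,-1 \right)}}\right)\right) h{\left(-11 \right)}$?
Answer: $\frac{601120}{161} \approx 3733.7$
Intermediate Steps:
$h{\left(k \right)} = - \left(-6 + k\right) \left(-5 + k\right)$ ($h{\left(k \right)} = - \left(k - 5\right) \left(k - 6\right) = - \left(-5 + k\right) \left(-6 + k\right) = - \left(-6 + k\right) \left(-5 + k\right)$)
$\left(R{\left(-5 \right)} + \left(\frac{78}{69} + \frac{\left(-5\right) 18}{x{\left(3,-1 \right)}}\right)\right) h{\left(-11 \right)} = \left(-2 + \left(\frac{78}{69} + \frac{\left(-5\right) 18}{7}\right)\right) \left(-30 - \left(-11\right)^{2} + 11 \left(-11\right)\right) = \left(-2 + \left(78 \cdot \frac{1}{69} - \frac{90}{7}\right)\right) \left(-30 - 121 - 121\right) = \left(-2 + \left(\frac{26}{23} - \frac{90}{7}\right)\right) \left(-30 - 121 - 121\right) = \left(-2 - \frac{1888}{161}\right) \left(-272\right) = \left(- \frac{2210}{161}\right) \left(-272\right) = \frac{601120}{161}$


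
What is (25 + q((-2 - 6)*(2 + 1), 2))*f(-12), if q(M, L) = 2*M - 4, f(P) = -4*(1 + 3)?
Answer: 432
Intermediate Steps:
f(P) = -16 (f(P) = -4*4 = -16)
q(M, L) = -4 + 2*M
(25 + q((-2 - 6)*(2 + 1), 2))*f(-12) = (25 + (-4 + 2*((-2 - 6)*(2 + 1))))*(-16) = (25 + (-4 + 2*(-8*3)))*(-16) = (25 + (-4 + 2*(-24)))*(-16) = (25 + (-4 - 48))*(-16) = (25 - 52)*(-16) = -27*(-16) = 432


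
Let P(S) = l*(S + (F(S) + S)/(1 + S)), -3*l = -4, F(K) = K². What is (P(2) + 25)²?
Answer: 8281/9 ≈ 920.11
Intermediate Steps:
l = 4/3 (l = -⅓*(-4) = 4/3 ≈ 1.3333)
P(S) = 4*S/3 + 4*(S + S²)/(3*(1 + S)) (P(S) = 4*(S + (S² + S)/(1 + S))/3 = 4*(S + (S + S²)/(1 + S))/3 = 4*S/3 + 4*(S + S²)/(3*(1 + S)))
(P(2) + 25)² = ((8/3)*2 + 25)² = (16/3 + 25)² = (91/3)² = 8281/9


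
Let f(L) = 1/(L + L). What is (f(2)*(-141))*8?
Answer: -282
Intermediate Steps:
f(L) = 1/(2*L)
(f(2)*(-141))*8 = (((½)/2)*(-141))*8 = (((½)*(½))*(-141))*8 = ((¼)*(-141))*8 = -141/4*8 = -282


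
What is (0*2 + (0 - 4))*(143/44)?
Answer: -13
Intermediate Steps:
(0*2 + (0 - 4))*(143/44) = (0 - 4)*(143*(1/44)) = -4*13/4 = -13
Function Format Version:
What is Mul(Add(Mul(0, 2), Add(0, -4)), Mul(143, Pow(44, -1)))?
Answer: -13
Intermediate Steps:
Mul(Add(Mul(0, 2), Add(0, -4)), Mul(143, Pow(44, -1))) = Mul(Add(0, -4), Mul(143, Rational(1, 44))) = Mul(-4, Rational(13, 4)) = -13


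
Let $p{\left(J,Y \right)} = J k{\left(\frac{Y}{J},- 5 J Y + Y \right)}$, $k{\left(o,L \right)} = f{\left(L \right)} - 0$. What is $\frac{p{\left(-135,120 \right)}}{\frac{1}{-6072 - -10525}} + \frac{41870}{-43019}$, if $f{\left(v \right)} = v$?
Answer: $- \frac{2097851373020270}{43019} \approx -4.8766 \cdot 10^{10}$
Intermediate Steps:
$k{\left(o,L \right)} = L$ ($k{\left(o,L \right)} = L - 0 = L + 0 = L$)
$p{\left(J,Y \right)} = J \left(Y - 5 J Y\right)$ ($p{\left(J,Y \right)} = J \left(- 5 J Y + Y\right) = J \left(Y - 5 J Y\right)$)
$\frac{p{\left(-135,120 \right)}}{\frac{1}{-6072 - -10525}} + \frac{41870}{-43019} = \frac{\left(-135\right) 120 \left(1 - -675\right)}{\frac{1}{-6072 - -10525}} + \frac{41870}{-43019} = \frac{\left(-135\right) 120 \left(1 + 675\right)}{\frac{1}{-6072 + 10525}} + 41870 \left(- \frac{1}{43019}\right) = \frac{\left(-135\right) 120 \cdot 676}{\frac{1}{4453}} - \frac{41870}{43019} = - 10951200 \frac{1}{\frac{1}{4453}} - \frac{41870}{43019} = \left(-10951200\right) 4453 - \frac{41870}{43019} = -48765693600 - \frac{41870}{43019} = - \frac{2097851373020270}{43019}$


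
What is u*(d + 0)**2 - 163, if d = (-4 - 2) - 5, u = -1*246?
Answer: -29929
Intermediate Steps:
u = -246
d = -11 (d = -6 - 5 = -11)
u*(d + 0)**2 - 163 = -246*(-11 + 0)**2 - 163 = -246*(-11)**2 - 163 = -246*121 - 163 = -29766 - 163 = -29929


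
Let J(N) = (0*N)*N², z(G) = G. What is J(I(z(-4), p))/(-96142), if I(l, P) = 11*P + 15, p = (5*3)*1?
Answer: 0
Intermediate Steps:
p = 15 (p = 15*1 = 15)
I(l, P) = 15 + 11*P
J(N) = 0 (J(N) = 0*N² = 0)
J(I(z(-4), p))/(-96142) = 0/(-96142) = 0*(-1/96142) = 0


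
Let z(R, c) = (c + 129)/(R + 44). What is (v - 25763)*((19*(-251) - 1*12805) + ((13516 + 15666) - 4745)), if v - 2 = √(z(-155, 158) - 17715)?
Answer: -176797743 + 13726*I*√54574593/111 ≈ -1.768e+8 + 9.1352e+5*I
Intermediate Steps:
z(R, c) = (129 + c)/(44 + R)
v = 2 + 2*I*√54574593/111 (v = 2 + √((129 + 158)/(44 - 155) - 17715) = 2 + √(287/(-111) - 17715) = 2 + √(-1/111*287 - 17715) = 2 + √(-287/111 - 17715) = 2 + √(-1966652/111) = 2 + 2*I*√54574593/111 ≈ 2.0 + 133.11*I)
(v - 25763)*((19*(-251) - 1*12805) + ((13516 + 15666) - 4745)) = ((2 + 2*I*√54574593/111) - 25763)*((19*(-251) - 1*12805) + ((13516 + 15666) - 4745)) = (-25761 + 2*I*√54574593/111)*((-4769 - 12805) + (29182 - 4745)) = (-25761 + 2*I*√54574593/111)*(-17574 + 24437) = (-25761 + 2*I*√54574593/111)*6863 = -176797743 + 13726*I*√54574593/111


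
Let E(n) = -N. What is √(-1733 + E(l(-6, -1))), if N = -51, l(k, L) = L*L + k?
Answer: 29*I*√2 ≈ 41.012*I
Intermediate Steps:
l(k, L) = k + L² (l(k, L) = L² + k = k + L²)
E(n) = 51 (E(n) = -1*(-51) = 51)
√(-1733 + E(l(-6, -1))) = √(-1733 + 51) = √(-1682) = 29*I*√2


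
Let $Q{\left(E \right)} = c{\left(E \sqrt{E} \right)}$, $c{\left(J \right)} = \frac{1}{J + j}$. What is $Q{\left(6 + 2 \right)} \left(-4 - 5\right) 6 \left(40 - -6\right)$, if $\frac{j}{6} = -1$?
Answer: $- \frac{3726}{119} - \frac{9936 \sqrt{2}}{119} \approx -149.39$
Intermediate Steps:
$j = -6$ ($j = 6 \left(-1\right) = -6$)
$c{\left(J \right)} = \frac{1}{-6 + J}$ ($c{\left(J \right)} = \frac{1}{J - 6} = \frac{1}{-6 + J}$)
$Q{\left(E \right)} = \frac{1}{-6 + E^{\frac{3}{2}}}$ ($Q{\left(E \right)} = \frac{1}{-6 + E \sqrt{E}} = \frac{1}{-6 + E^{\frac{3}{2}}}$)
$Q{\left(6 + 2 \right)} \left(-4 - 5\right) 6 \left(40 - -6\right) = \frac{\left(-4 - 5\right) 6}{-6 + \left(6 + 2\right)^{\frac{3}{2}}} \left(40 - -6\right) = \frac{\left(-9\right) 6}{-6 + 8^{\frac{3}{2}}} \left(40 + 6\right) = \frac{1}{-6 + 16 \sqrt{2}} \left(-54\right) 46 = - \frac{54}{-6 + 16 \sqrt{2}} \cdot 46 = - \frac{2484}{-6 + 16 \sqrt{2}}$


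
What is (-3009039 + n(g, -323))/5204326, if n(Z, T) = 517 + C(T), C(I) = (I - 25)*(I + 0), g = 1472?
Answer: -1448059/2602163 ≈ -0.55648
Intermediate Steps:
C(I) = I*(-25 + I) (C(I) = (-25 + I)*I = I*(-25 + I))
n(Z, T) = 517 + T*(-25 + T)
(-3009039 + n(g, -323))/5204326 = (-3009039 + (517 - 323*(-25 - 323)))/5204326 = (-3009039 + (517 - 323*(-348)))*(1/5204326) = (-3009039 + (517 + 112404))*(1/5204326) = (-3009039 + 112921)*(1/5204326) = -2896118*1/5204326 = -1448059/2602163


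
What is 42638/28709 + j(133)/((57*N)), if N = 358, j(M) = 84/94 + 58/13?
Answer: 13992298262/9419623863 ≈ 1.4854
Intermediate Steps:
j(M) = 3272/611 (j(M) = 84*(1/94) + 58*(1/13) = 42/47 + 58/13 = 3272/611)
42638/28709 + j(133)/((57*N)) = 42638/28709 + 3272/(611*((57*358))) = 42638*(1/28709) + (3272/611)/20406 = 42638/28709 + (3272/611)*(1/20406) = 42638/28709 + 1636/6234033 = 13992298262/9419623863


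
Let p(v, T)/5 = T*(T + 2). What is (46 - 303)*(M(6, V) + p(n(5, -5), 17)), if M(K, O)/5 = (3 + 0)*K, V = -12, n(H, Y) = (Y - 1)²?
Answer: -438185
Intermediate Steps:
n(H, Y) = (-1 + Y)²
p(v, T) = 5*T*(2 + T) (p(v, T) = 5*(T*(T + 2)) = 5*(T*(2 + T)) = 5*T*(2 + T))
M(K, O) = 15*K (M(K, O) = 5*((3 + 0)*K) = 5*(3*K) = 15*K)
(46 - 303)*(M(6, V) + p(n(5, -5), 17)) = (46 - 303)*(15*6 + 5*17*(2 + 17)) = -257*(90 + 5*17*19) = -257*(90 + 1615) = -257*1705 = -438185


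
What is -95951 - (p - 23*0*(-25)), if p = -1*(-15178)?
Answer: -111129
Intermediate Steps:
p = 15178
-95951 - (p - 23*0*(-25)) = -95951 - (15178 - 23*0*(-25)) = -95951 - (15178 - 0*(-25)) = -95951 - (15178 - 1*0) = -95951 - (15178 + 0) = -95951 - 1*15178 = -95951 - 15178 = -111129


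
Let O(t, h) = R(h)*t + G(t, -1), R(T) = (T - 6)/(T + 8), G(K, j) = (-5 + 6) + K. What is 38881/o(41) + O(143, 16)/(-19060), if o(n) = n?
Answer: 8892762157/9377520 ≈ 948.31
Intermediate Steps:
G(K, j) = 1 + K
R(T) = (-6 + T)/(8 + T)
O(t, h) = 1 + t + t*(-6 + h)/(8 + h) (O(t, h) = ((-6 + h)/(8 + h))*t + (1 + t) = t*(-6 + h)/(8 + h) + (1 + t) = 1 + t + t*(-6 + h)/(8 + h))
38881/o(41) + O(143, 16)/(-19060) = 38881/41 + ((143*(-6 + 16) + (1 + 143)*(8 + 16))/(8 + 16))/(-19060) = 38881*(1/41) + ((143*10 + 144*24)/24)*(-1/19060) = 38881/41 + ((1430 + 3456)/24)*(-1/19060) = 38881/41 + ((1/24)*4886)*(-1/19060) = 38881/41 + (2443/12)*(-1/19060) = 38881/41 - 2443/228720 = 8892762157/9377520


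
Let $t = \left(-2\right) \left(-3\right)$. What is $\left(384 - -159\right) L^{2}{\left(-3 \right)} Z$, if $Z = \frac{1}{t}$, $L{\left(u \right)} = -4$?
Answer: $1448$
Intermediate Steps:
$t = 6$
$Z = \frac{1}{6} \approx 0.16667$
$\left(384 - -159\right) L^{2}{\left(-3 \right)} Z = \left(384 - -159\right) \left(-4\right)^{2} \cdot \frac{1}{6} = \left(384 + 159\right) 16 \cdot \frac{1}{6} = 543 \cdot \frac{8}{3} = 1448$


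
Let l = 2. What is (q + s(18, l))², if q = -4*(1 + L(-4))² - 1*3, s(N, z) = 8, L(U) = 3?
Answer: 3481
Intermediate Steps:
q = -67 (q = -4*(1 + 3)² - 1*3 = -4*4² - 3 = -4*16 - 3 = -64 - 3 = -67)
(q + s(18, l))² = (-67 + 8)² = (-59)² = 3481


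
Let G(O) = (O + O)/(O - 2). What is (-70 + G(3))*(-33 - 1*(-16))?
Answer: 1088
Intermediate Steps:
G(O) = 2*O/(-2 + O) (G(O) = (2*O)/(-2 + O) = 2*O/(-2 + O))
(-70 + G(3))*(-33 - 1*(-16)) = (-70 + 2*3/(-2 + 3))*(-33 - 1*(-16)) = (-70 + 2*3/1)*(-33 + 16) = (-70 + 2*3*1)*(-17) = (-70 + 6)*(-17) = -64*(-17) = 1088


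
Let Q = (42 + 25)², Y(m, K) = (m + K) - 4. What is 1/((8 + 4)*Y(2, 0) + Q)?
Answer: 1/4465 ≈ 0.00022396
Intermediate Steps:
Y(m, K) = -4 + K + m (Y(m, K) = (K + m) - 4 = -4 + K + m)
Q = 4489 (Q = 67² = 4489)
1/((8 + 4)*Y(2, 0) + Q) = 1/((8 + 4)*(-4 + 0 + 2) + 4489) = 1/(12*(-2) + 4489) = 1/(-24 + 4489) = 1/4465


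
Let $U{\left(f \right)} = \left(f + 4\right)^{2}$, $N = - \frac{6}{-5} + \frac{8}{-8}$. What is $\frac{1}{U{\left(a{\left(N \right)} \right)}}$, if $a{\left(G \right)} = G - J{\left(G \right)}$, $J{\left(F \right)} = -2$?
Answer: $\frac{25}{961} \approx 0.026015$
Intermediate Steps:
$N = \frac{1}{5}$ ($N = \left(-6\right) \left(- \frac{1}{5}\right) + 8 \left(- \frac{1}{8}\right) = \frac{6}{5} - 1 = \frac{1}{5} \approx 0.2$)
$a{\left(G \right)} = 2 + G$ ($a{\left(G \right)} = G - -2 = G + 2 = 2 + G$)
$U{\left(f \right)} = \left(4 + f\right)^{2}$
$\frac{1}{U{\left(a{\left(N \right)} \right)}} = \frac{1}{\left(4 + \left(2 + \frac{1}{5}\right)\right)^{2}} = \frac{1}{\left(4 + \frac{11}{5}\right)^{2}} = \frac{1}{\left(\frac{31}{5}\right)^{2}} = \frac{1}{\frac{961}{25}} = \frac{25}{961}$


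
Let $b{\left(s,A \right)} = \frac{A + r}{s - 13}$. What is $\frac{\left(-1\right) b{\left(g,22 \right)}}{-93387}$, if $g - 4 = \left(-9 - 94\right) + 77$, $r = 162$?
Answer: $- \frac{184}{3268545} \approx -5.6294 \cdot 10^{-5}$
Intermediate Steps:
$g = -22$ ($g = 4 + \left(\left(-9 - 94\right) + 77\right) = 4 + \left(-103 + 77\right) = 4 - 26 = -22$)
$b{\left(s,A \right)} = \frac{162 + A}{-13 + s}$ ($b{\left(s,A \right)} = \frac{A + 162}{s - 13} = \frac{162 + A}{-13 + s}$)
$\frac{\left(-1\right) b{\left(g,22 \right)}}{-93387} = \frac{\left(-1\right) \frac{162 + 22}{-13 - 22}}{-93387} = - \frac{184}{-35} \left(- \frac{1}{93387}\right) = - \frac{\left(-1\right) 184}{35} \left(- \frac{1}{93387}\right) = \left(-1\right) \left(- \frac{184}{35}\right) \left(- \frac{1}{93387}\right) = \frac{184}{35} \left(- \frac{1}{93387}\right) = - \frac{184}{3268545}$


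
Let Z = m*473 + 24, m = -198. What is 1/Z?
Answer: -1/93630 ≈ -1.0680e-5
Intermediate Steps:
Z = -93630 (Z = -198*473 + 24 = -93654 + 24 = -93630)
1/Z = 1/(-93630) = -1/93630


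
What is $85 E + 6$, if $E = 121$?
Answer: $10291$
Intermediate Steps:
$85 E + 6 = 85 \cdot 121 + 6 = 10285 + 6 = 10291$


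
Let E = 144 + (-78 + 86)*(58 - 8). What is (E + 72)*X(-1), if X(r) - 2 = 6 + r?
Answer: 4312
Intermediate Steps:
E = 544 (E = 144 + 8*50 = 144 + 400 = 544)
X(r) = 8 + r (X(r) = 2 + (6 + r) = 8 + r)
(E + 72)*X(-1) = (544 + 72)*(8 - 1) = 616*7 = 4312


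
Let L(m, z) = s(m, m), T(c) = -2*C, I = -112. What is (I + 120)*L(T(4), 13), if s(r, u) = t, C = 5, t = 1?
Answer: 8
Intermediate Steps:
s(r, u) = 1
T(c) = -10 (T(c) = -2*5 = -10)
L(m, z) = 1
(I + 120)*L(T(4), 13) = (-112 + 120)*1 = 8*1 = 8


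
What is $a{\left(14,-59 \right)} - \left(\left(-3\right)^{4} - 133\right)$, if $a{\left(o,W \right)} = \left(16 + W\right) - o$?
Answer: $-5$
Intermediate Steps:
$a{\left(o,W \right)} = 16 + W - o$
$a{\left(14,-59 \right)} - \left(\left(-3\right)^{4} - 133\right) = \left(16 - 59 - 14\right) - \left(\left(-3\right)^{4} - 133\right) = \left(16 - 59 - 14\right) - \left(81 - 133\right) = -57 - -52 = -57 + 52 = -5$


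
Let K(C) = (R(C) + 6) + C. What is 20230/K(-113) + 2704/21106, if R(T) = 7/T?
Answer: -12053847987/63835097 ≈ -188.83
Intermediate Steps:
K(C) = 6 + C + 7/C (K(C) = (7/C + 6) + C = (6 + 7/C) + C = 6 + C + 7/C)
20230/K(-113) + 2704/21106 = 20230/(6 - 113 + 7/(-113)) + 2704/21106 = 20230/(6 - 113 + 7*(-1/113)) + 2704*(1/21106) = 20230/(6 - 113 - 7/113) + 1352/10553 = 20230/(-12098/113) + 1352/10553 = 20230*(-113/12098) + 1352/10553 = -1142995/6049 + 1352/10553 = -12053847987/63835097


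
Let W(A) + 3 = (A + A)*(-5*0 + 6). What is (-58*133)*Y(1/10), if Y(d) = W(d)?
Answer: 69426/5 ≈ 13885.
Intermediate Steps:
W(A) = -3 + 12*A (W(A) = -3 + (A + A)*(-5*0 + 6) = -3 + (2*A)*(0 + 6) = -3 + (2*A)*6 = -3 + 12*A)
Y(d) = -3 + 12*d
(-58*133)*Y(1/10) = (-58*133)*(-3 + 12*(1/10)) = -7714*(-3 + 12*(1*(⅒))) = -7714*(-3 + 12*(⅒)) = -7714*(-3 + 6/5) = -7714*(-9/5) = 69426/5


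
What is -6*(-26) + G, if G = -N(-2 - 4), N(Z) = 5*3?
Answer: 141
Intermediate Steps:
N(Z) = 15
G = -15 (G = -1*15 = -15)
-6*(-26) + G = -6*(-26) - 15 = 156 - 15 = 141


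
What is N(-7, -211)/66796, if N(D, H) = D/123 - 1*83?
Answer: -2554/2053977 ≈ -0.0012434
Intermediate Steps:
N(D, H) = -83 + D/123 (N(D, H) = D*(1/123) - 83 = D/123 - 83 = -83 + D/123)
N(-7, -211)/66796 = (-83 + (1/123)*(-7))/66796 = (-83 - 7/123)*(1/66796) = -10216/123*1/66796 = -2554/2053977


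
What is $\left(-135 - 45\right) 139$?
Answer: $-25020$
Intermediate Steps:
$\left(-135 - 45\right) 139 = \left(-180\right) 139 = -25020$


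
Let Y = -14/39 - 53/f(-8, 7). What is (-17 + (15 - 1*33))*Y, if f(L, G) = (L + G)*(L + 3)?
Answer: 14959/39 ≈ 383.56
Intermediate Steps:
f(L, G) = (3 + L)*(G + L) (f(L, G) = (G + L)*(3 + L) = (3 + L)*(G + L))
Y = -2137/195 (Y = -14/39 - 53/((-8)² + 3*7 + 3*(-8) + 7*(-8)) = -14*1/39 - 53/(64 + 21 - 24 - 56) = -14/39 - 53/5 = -2137/195 ≈ -10.959)
(-17 + (15 - 1*33))*Y = (-17 + (15 - 1*33))*(-2137/195) = (-17 + (15 - 33))*(-2137/195) = (-17 - 18)*(-2137/195) = -35*(-2137/195) = 14959/39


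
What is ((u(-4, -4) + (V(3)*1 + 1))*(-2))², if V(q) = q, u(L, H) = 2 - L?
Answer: 400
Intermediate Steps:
((u(-4, -4) + (V(3)*1 + 1))*(-2))² = (((2 - 1*(-4)) + (3*1 + 1))*(-2))² = (((2 + 4) + (3 + 1))*(-2))² = ((6 + 4)*(-2))² = (10*(-2))² = (-20)² = 400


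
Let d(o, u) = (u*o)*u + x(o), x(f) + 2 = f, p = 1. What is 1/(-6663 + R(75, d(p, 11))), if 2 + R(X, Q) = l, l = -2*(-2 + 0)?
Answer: -1/6661 ≈ -0.00015013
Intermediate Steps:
x(f) = -2 + f
d(o, u) = -2 + o + o*u**2 (d(o, u) = (u*o)*u + (-2 + o) = (o*u)*u + (-2 + o) = o*u**2 + (-2 + o) = -2 + o + o*u**2)
l = 4 (l = -2*(-2) = 4)
R(X, Q) = 2 (R(X, Q) = -2 + 4 = 2)
1/(-6663 + R(75, d(p, 11))) = 1/(-6663 + 2) = 1/(-6661) = -1/6661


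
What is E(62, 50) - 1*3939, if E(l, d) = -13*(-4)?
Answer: -3887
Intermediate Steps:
E(l, d) = 52
E(62, 50) - 1*3939 = 52 - 1*3939 = 52 - 3939 = -3887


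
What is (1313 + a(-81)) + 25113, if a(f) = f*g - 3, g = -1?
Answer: 26504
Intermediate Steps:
a(f) = -3 - f (a(f) = f*(-1) - 3 = -f - 3 = -3 - f)
(1313 + a(-81)) + 25113 = (1313 + (-3 - 1*(-81))) + 25113 = (1313 + (-3 + 81)) + 25113 = (1313 + 78) + 25113 = 1391 + 25113 = 26504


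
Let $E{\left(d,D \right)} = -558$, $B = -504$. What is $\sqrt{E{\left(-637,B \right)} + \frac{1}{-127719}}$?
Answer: $\frac{i \sqrt{1011352877773}}{42573} \approx 23.622 i$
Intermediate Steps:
$\sqrt{E{\left(-637,B \right)} + \frac{1}{-127719}} = \sqrt{-558 + \frac{1}{-127719}} = \sqrt{-558 - \frac{1}{127719}} = \sqrt{- \frac{71267203}{127719}} = \frac{i \sqrt{1011352877773}}{42573}$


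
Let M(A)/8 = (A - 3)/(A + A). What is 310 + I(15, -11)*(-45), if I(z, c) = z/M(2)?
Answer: 1295/2 ≈ 647.50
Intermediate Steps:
M(A) = 4*(-3 + A)/A (M(A) = 8*((A - 3)/(A + A)) = 8*((-3 + A)/((2*A))) = 8*((-3 + A)*(1/(2*A))) = 8*((-3 + A)/(2*A)) = 4*(-3 + A)/A)
I(z, c) = -z/2 (I(z, c) = z/(4 - 12/2) = z/(4 - 12*1/2) = z/(4 - 6) = z/(-2) = z*(-1/2) = -z/2)
310 + I(15, -11)*(-45) = 310 - 1/2*15*(-45) = 310 - 15/2*(-45) = 310 + 675/2 = 1295/2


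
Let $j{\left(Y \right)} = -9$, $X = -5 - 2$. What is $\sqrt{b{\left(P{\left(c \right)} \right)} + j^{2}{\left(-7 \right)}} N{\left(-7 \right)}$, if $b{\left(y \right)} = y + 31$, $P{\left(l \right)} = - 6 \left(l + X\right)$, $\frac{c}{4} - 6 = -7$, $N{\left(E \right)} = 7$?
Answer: $7 \sqrt{178} \approx 93.392$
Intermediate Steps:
$X = -7$ ($X = -5 - 2 = -7$)
$c = -4$ ($c = 24 + 4 \left(-7\right) = 24 - 28 = -4$)
$P{\left(l \right)} = 42 - 6 l$ ($P{\left(l \right)} = - 6 \left(l - 7\right) = - 6 \left(-7 + l\right) = 42 - 6 l$)
$b{\left(y \right)} = 31 + y$
$\sqrt{b{\left(P{\left(c \right)} \right)} + j^{2}{\left(-7 \right)}} N{\left(-7 \right)} = \sqrt{\left(31 + \left(42 - -24\right)\right) + \left(-9\right)^{2}} \cdot 7 = \sqrt{\left(31 + \left(42 + 24\right)\right) + 81} \cdot 7 = \sqrt{\left(31 + 66\right) + 81} \cdot 7 = \sqrt{97 + 81} \cdot 7 = \sqrt{178} \cdot 7 = 7 \sqrt{178}$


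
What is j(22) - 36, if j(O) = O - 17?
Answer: -31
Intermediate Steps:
j(O) = -17 + O
j(22) - 36 = (-17 + 22) - 36 = 5 - 36 = -31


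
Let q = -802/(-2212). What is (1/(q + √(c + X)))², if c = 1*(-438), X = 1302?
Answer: 1293005350877380/1116646808908300609 - 13020300129984*√6/1116646808908300609 ≈ 0.0011294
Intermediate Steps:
q = 401/1106 (q = -802*(-1/2212) = 401/1106 ≈ 0.36257)
c = -438
(1/(q + √(c + X)))² = (1/(401/1106 + √(-438 + 1302)))² = (1/(401/1106 + √864))² = (1/(401/1106 + 12*√6))² = (401/1106 + 12*√6)⁻²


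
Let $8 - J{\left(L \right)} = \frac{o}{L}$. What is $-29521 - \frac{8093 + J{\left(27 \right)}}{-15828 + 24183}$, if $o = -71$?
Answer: $- \frac{6659713583}{225585} \approx -29522.0$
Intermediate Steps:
$J{\left(L \right)} = 8 + \frac{71}{L}$ ($J{\left(L \right)} = 8 - - \frac{71}{L} = 8 + \frac{71}{L}$)
$-29521 - \frac{8093 + J{\left(27 \right)}}{-15828 + 24183} = -29521 - \frac{8093 + \left(8 + \frac{71}{27}\right)}{-15828 + 24183} = -29521 - \frac{8093 + \left(8 + 71 \cdot \frac{1}{27}\right)}{8355} = -29521 - \left(8093 + \left(8 + \frac{71}{27}\right)\right) \frac{1}{8355} = -29521 - \left(8093 + \frac{287}{27}\right) \frac{1}{8355} = -29521 - \frac{218798}{27} \cdot \frac{1}{8355} = -29521 - \frac{218798}{225585} = - \frac{6659713583}{225585}$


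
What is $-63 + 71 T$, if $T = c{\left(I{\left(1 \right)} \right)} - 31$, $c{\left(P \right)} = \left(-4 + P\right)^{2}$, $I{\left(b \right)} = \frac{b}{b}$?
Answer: $-1625$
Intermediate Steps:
$I{\left(b \right)} = 1$
$T = -22$ ($T = \left(-4 + 1\right)^{2} - 31 = \left(-3\right)^{2} - 31 = 9 - 31 = -22$)
$-63 + 71 T = -63 + 71 \left(-22\right) = -63 - 1562 = -1625$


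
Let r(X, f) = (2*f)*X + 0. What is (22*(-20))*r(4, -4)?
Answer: 14080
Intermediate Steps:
r(X, f) = 2*X*f (r(X, f) = 2*X*f + 0 = 2*X*f)
(22*(-20))*r(4, -4) = (22*(-20))*(2*4*(-4)) = -440*(-32) = 14080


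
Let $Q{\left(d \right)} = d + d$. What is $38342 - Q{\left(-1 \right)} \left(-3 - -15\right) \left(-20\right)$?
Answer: $37862$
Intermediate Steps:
$Q{\left(d \right)} = 2 d$
$38342 - Q{\left(-1 \right)} \left(-3 - -15\right) \left(-20\right) = 38342 - 2 \left(-1\right) \left(-3 - -15\right) \left(-20\right) = 38342 - - 2 \left(-3 + 15\right) \left(-20\right) = 38342 - \left(-2\right) 12 \left(-20\right) = 38342 - \left(-24\right) \left(-20\right) = 38342 - 480 = 37862$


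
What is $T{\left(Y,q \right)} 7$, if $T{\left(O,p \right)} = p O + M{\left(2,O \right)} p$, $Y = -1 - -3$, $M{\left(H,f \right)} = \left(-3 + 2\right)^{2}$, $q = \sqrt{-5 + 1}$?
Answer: $42 i \approx 42.0 i$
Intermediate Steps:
$q = 2 i$ ($q = \sqrt{-4} = 2 i \approx 2.0 i$)
$M{\left(H,f \right)} = 1$ ($M{\left(H,f \right)} = \left(-1\right)^{2} = 1$)
$Y = 2$ ($Y = -1 + 3 = 2$)
$T{\left(O,p \right)} = p + O p$ ($T{\left(O,p \right)} = p O + 1 p = O p + p = p + O p$)
$T{\left(Y,q \right)} 7 = 2 i \left(1 + 2\right) 7 = 2 i 3 \cdot 7 = 6 i 7 = 42 i$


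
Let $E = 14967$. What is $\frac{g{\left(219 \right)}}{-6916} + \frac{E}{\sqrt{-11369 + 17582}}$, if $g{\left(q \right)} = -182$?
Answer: $\frac{1}{38} + \frac{4989 \sqrt{6213}}{2071} \approx 189.91$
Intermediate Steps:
$\frac{g{\left(219 \right)}}{-6916} + \frac{E}{\sqrt{-11369 + 17582}} = - \frac{182}{-6916} + \frac{14967}{\sqrt{-11369 + 17582}} = \left(-182\right) \left(- \frac{1}{6916}\right) + \frac{14967}{\sqrt{6213}} = \frac{1}{38} + 14967 \frac{\sqrt{6213}}{6213} = \frac{1}{38} + \frac{4989 \sqrt{6213}}{2071}$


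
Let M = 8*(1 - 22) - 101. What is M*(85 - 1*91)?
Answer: 1614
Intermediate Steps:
M = -269 (M = 8*(-21) - 101 = -168 - 101 = -269)
M*(85 - 1*91) = -269*(85 - 1*91) = -269*(85 - 91) = -269*(-6) = 1614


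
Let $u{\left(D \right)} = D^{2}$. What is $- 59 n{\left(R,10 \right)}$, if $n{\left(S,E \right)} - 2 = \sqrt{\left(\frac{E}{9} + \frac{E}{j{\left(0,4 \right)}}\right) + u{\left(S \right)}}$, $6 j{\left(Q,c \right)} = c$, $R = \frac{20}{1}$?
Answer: $-118 - \frac{59 \sqrt{3745}}{3} \approx -1321.5$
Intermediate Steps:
$R = 20$ ($R = 20 \cdot 1 = 20$)
$j{\left(Q,c \right)} = \frac{c}{6}$
$n{\left(S,E \right)} = 2 + \sqrt{S^{2} + \frac{29 E}{18}}$ ($n{\left(S,E \right)} = 2 + \sqrt{\left(\frac{E}{9} + \frac{E}{\frac{1}{6} \cdot 4}\right) + S^{2}} = 2 + \sqrt{\left(E \frac{1}{9} + \frac{E}{\frac{2}{3}}\right) + S^{2}} = 2 + \sqrt{\left(\frac{E}{9} + E \frac{3}{2}\right) + S^{2}} = 2 + \sqrt{\left(\frac{E}{9} + \frac{3 E}{2}\right) + S^{2}} = 2 + \sqrt{\frac{29 E}{18} + S^{2}} = 2 + \sqrt{S^{2} + \frac{29 E}{18}}$)
$- 59 n{\left(R,10 \right)} = - 59 \left(2 + \frac{\sqrt{36 \cdot 20^{2} + 58 \cdot 10}}{6}\right) = - 59 \left(2 + \frac{\sqrt{36 \cdot 400 + 580}}{6}\right) = - 59 \left(2 + \frac{\sqrt{14400 + 580}}{6}\right) = - 59 \left(2 + \frac{\sqrt{14980}}{6}\right) = - 59 \left(2 + \frac{2 \sqrt{3745}}{6}\right) = - 59 \left(2 + \frac{\sqrt{3745}}{3}\right) = -118 - \frac{59 \sqrt{3745}}{3}$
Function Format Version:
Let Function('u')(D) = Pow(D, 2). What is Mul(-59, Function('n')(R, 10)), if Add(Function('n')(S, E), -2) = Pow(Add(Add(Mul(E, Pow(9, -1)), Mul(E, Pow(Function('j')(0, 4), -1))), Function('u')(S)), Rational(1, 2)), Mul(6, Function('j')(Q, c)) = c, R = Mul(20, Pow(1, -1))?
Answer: Add(-118, Mul(Rational(-59, 3), Pow(3745, Rational(1, 2)))) ≈ -1321.5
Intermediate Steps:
R = 20 (R = Mul(20, 1) = 20)
Function('j')(Q, c) = Mul(Rational(1, 6), c)
Function('n')(S, E) = Add(2, Pow(Add(Pow(S, 2), Mul(Rational(29, 18), E)), Rational(1, 2))) (Function('n')(S, E) = Add(2, Pow(Add(Add(Mul(E, Pow(9, -1)), Mul(E, Pow(Mul(Rational(1, 6), 4), -1))), Pow(S, 2)), Rational(1, 2))) = Add(2, Pow(Add(Add(Mul(E, Rational(1, 9)), Mul(E, Pow(Rational(2, 3), -1))), Pow(S, 2)), Rational(1, 2))) = Add(2, Pow(Add(Add(Mul(Rational(1, 9), E), Mul(E, Rational(3, 2))), Pow(S, 2)), Rational(1, 2))) = Add(2, Pow(Add(Add(Mul(Rational(1, 9), E), Mul(Rational(3, 2), E)), Pow(S, 2)), Rational(1, 2))) = Add(2, Pow(Add(Mul(Rational(29, 18), E), Pow(S, 2)), Rational(1, 2))) = Add(2, Pow(Add(Pow(S, 2), Mul(Rational(29, 18), E)), Rational(1, 2))))
Mul(-59, Function('n')(R, 10)) = Mul(-59, Add(2, Mul(Rational(1, 6), Pow(Add(Mul(36, Pow(20, 2)), Mul(58, 10)), Rational(1, 2))))) = Mul(-59, Add(2, Mul(Rational(1, 6), Pow(Add(Mul(36, 400), 580), Rational(1, 2))))) = Mul(-59, Add(2, Mul(Rational(1, 6), Pow(Add(14400, 580), Rational(1, 2))))) = Mul(-59, Add(2, Mul(Rational(1, 6), Pow(14980, Rational(1, 2))))) = Mul(-59, Add(2, Mul(Rational(1, 6), Mul(2, Pow(3745, Rational(1, 2)))))) = Mul(-59, Add(2, Mul(Rational(1, 3), Pow(3745, Rational(1, 2))))) = Add(-118, Mul(Rational(-59, 3), Pow(3745, Rational(1, 2))))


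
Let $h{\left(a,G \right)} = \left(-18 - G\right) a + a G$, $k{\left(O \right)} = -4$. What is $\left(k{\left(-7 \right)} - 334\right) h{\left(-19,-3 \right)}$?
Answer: $-115596$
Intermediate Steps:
$h{\left(a,G \right)} = G a + a \left(-18 - G\right)$ ($h{\left(a,G \right)} = a \left(-18 - G\right) + G a = G a + a \left(-18 - G\right)$)
$\left(k{\left(-7 \right)} - 334\right) h{\left(-19,-3 \right)} = \left(-4 - 334\right) \left(\left(-18\right) \left(-19\right)\right) = \left(-338\right) 342 = -115596$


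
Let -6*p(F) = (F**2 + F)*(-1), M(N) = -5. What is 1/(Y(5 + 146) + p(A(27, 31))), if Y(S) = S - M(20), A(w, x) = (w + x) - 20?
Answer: 1/403 ≈ 0.0024814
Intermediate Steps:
A(w, x) = -20 + w + x
p(F) = F/6 + F**2/6 (p(F) = -(F**2 + F)*(-1)/6 = -(F + F**2)*(-1)/6 = -(-F - F**2)/6 = F/6 + F**2/6)
Y(S) = 5 + S (Y(S) = S - 1*(-5) = S + 5 = 5 + S)
1/(Y(5 + 146) + p(A(27, 31))) = 1/((5 + (5 + 146)) + (-20 + 27 + 31)*(1 + (-20 + 27 + 31))/6) = 1/((5 + 151) + (1/6)*38*(1 + 38)) = 1/(156 + (1/6)*38*39) = 1/(156 + 247) = 1/403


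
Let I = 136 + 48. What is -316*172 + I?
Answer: -54168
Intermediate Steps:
I = 184
-316*172 + I = -316*172 + 184 = -54352 + 184 = -54168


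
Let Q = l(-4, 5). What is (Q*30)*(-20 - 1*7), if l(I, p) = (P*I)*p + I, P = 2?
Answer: 35640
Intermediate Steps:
l(I, p) = I + 2*I*p (l(I, p) = (2*I)*p + I = 2*I*p + I = I + 2*I*p)
Q = -44 (Q = -4*(1 + 2*5) = -4*(1 + 10) = -4*11 = -44)
(Q*30)*(-20 - 1*7) = (-44*30)*(-20 - 1*7) = -1320*(-20 - 7) = -1320*(-27) = 35640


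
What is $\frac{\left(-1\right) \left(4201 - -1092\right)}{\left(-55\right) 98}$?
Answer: $\frac{5293}{5390} \approx 0.982$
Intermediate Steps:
$\frac{\left(-1\right) \left(4201 - -1092\right)}{\left(-55\right) 98} = \frac{\left(-1\right) \left(4201 + 1092\right)}{-5390} = \left(-1\right) 5293 \left(- \frac{1}{5390}\right) = \left(-5293\right) \left(- \frac{1}{5390}\right) = \frac{5293}{5390}$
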